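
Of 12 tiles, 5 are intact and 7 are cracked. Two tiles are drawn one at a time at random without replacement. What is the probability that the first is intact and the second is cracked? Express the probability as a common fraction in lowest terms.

35/132

Multiply the conditional probabilities at each draw: 5/12 · 7/11 = 35/132.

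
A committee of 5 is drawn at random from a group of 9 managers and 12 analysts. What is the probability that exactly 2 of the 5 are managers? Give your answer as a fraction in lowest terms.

Total number of selections: C(21,5) = 20349.
Selections with exactly 2 managers: choose 2 of the 9 managers and 3 of the 12 analysts, C(9,2)·C(12,3) = 36·220 = 7920.
Probability = 7920/20349 = 880/2261.

880/2261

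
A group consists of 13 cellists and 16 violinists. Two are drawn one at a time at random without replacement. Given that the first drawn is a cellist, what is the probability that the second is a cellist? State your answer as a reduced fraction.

3/7

After removing one cellist, 28 remain: 12 cellists and 16 violinists.
So the probability the next is a cellist is 12/28 = 3/7.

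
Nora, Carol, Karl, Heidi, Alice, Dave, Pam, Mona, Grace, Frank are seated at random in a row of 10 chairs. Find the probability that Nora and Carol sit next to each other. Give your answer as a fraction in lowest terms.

There are 10! = 3628800 arrangements.
Treat Nora and Carol as a block: 9! arrangements of the blocks × 2 orders within the block = 2·362880 = 725760.
Probability = 725760/3628800 = 1/5.

1/5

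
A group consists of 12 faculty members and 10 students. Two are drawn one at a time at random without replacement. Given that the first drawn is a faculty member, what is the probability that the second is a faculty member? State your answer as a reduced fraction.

After removing one faculty member, 21 remain: 11 faculty members and 10 students.
So the probability the next is a faculty member is 11/21.

11/21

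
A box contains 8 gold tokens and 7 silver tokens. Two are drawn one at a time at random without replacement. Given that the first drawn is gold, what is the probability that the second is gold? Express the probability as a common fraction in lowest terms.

After removing one gold, 14 remain: 7 gold and 7 silver.
So the probability the next is gold is 7/14 = 1/2.

1/2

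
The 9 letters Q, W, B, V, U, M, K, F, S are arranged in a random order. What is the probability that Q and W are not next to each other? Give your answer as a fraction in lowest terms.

There are 9! = 362880 arrangements.
Arrangements with Q and W adjacent: 2·8! = 80640.
So not adjacent: 362880 − 80640 = 282240, probability 282240/362880 = 7/9.

7/9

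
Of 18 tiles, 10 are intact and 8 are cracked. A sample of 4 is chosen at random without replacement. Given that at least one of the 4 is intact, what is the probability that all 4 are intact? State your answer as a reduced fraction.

Work in counts. Selections with at least one intact: C(18,4) − C(8,4) = 3060 − 70 = 2990.
Of those, selections where all 4 are intact: C(10,4) = 210.
Conditional probability = 210/2990 = 21/299.

21/299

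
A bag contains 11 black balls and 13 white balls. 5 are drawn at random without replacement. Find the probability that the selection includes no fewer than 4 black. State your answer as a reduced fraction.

18/161

There are C(24,5) = 42504 ways to choose the 5.
Favorable selections (no fewer than 4 black): C(11,4)·C(13,1) + C(11,5)·C(13,0) = 4290 + 462 = 4752.
Probability = 4752/42504 = 18/161.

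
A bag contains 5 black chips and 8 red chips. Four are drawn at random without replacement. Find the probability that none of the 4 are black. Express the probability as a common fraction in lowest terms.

There are C(13,4) = 715 possible selections.
Selections with no black (all red): C(8,4) = 70.
Probability = 70/715 = 14/143.

14/143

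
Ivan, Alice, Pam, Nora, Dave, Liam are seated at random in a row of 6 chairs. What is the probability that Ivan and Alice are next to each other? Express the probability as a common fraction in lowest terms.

1/3

There are 6! = 720 arrangements.
Treat Ivan and Alice as a block: 5! arrangements of the blocks × 2 orders within the block = 2·120 = 240.
Probability = 240/720 = 1/3.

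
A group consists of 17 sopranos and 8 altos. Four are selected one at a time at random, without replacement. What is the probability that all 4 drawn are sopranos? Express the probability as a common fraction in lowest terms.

238/1265

Multiply the conditional probabilities at each draw: 17/25 · 16/24 · 15/23 · 14/22 = 57120/303600 = 238/1265.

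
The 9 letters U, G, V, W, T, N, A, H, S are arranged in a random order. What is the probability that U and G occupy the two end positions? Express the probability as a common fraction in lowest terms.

1/36

There are 9! = 362880 arrangements.
Place U and G at the ends in 2 ways, arrange the remaining 7 in 7! = 5040 ways: 2·5040 = 10080.
Probability = 10080/362880 = 1/36.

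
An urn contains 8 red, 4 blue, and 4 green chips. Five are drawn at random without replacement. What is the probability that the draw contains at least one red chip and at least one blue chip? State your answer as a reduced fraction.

220/273

There are C(16,5) = 4368 possible draws.
By inclusion-exclusion on the complements, draws missing all red or all blue: C(8,5) + C(12,5) − C(4,5) = 56 + 792 − 0 = 848.
So draws with at least one of each: 4368 − 848 = 3520, probability 3520/4368 = 220/273.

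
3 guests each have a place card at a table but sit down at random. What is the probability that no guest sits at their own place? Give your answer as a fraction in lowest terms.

There are 3! = 6 seatings.
By inclusion-exclusion, seatings with no fixed points: C(3,0)·3! − C(3,1)·2! + C(3,2)·1! − C(3,3)·0! = 2.
Probability = 2/6 = 1/3.

1/3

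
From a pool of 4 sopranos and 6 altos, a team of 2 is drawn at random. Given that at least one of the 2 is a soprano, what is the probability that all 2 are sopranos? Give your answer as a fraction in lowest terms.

1/5

Work in counts. Selections with at least one soprano: C(10,2) − C(6,2) = 45 − 15 = 30.
Of those, selections where all 2 are sopranos: C(4,2) = 6.
Conditional probability = 6/30 = 1/5.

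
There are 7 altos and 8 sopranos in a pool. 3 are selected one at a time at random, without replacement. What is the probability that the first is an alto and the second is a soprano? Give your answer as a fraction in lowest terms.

4/15

Multiply the conditional probabilities at each draw: 7/15 · 8/14 = 56/210 = 4/15.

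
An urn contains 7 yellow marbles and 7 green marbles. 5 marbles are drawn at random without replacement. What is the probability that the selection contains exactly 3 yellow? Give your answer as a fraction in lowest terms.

105/286

The sample space is all 5-subsets of the 14: C(14,5) = 2002.
Selections with exactly 3 yellow: choose 3 of the 7 yellow and 2 of the 7 green, C(7,3)·C(7,2) = 35·21 = 735.
Probability = 735/2002 = 105/286.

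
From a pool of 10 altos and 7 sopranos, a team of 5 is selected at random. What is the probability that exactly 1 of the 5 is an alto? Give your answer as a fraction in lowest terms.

25/442

Total number of selections: C(17,5) = 6188.
Selections with exactly 1 alto: choose 1 of the 10 altos and 4 of the 7 sopranos, C(10,1)·C(7,4) = 10·35 = 350.
Probability = 350/6188 = 25/442.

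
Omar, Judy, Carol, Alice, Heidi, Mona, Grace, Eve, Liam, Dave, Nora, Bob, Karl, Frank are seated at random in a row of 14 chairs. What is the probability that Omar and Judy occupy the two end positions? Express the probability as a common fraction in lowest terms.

There are 14! = 87178291200 arrangements.
Place Omar and Judy at the ends in 2 ways, arrange the remaining 12 in 12! = 479001600 ways: 2·479001600 = 958003200.
Probability = 958003200/87178291200 = 1/91.

1/91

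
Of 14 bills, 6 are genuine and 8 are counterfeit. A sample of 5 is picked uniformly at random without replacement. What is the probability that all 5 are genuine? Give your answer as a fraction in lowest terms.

There are C(14,5) = 2002 possible selections.
Selections with all genuine: C(6,5) = 6.
Probability = 6/2002 = 3/1001.

3/1001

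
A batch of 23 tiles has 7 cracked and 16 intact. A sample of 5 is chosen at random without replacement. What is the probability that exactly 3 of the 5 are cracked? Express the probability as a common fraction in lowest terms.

Total number of selections: C(23,5) = 33649.
Selections with exactly 3 cracked: choose 3 of the 7 cracked and 2 of the 16 intact, C(7,3)·C(16,2) = 35·120 = 4200.
Probability = 4200/33649 = 600/4807.

600/4807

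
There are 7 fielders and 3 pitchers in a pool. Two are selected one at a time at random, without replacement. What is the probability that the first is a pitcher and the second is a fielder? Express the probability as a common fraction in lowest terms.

7/30

Multiply the conditional probabilities at each draw: 3/10 · 7/9 = 21/90 = 7/30.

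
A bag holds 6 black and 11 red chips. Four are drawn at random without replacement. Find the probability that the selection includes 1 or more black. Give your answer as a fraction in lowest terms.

205/238

There are C(17,4) = 2380 ways to choose the 4.
Favorable selections (1 or more black): C(6,1)·C(11,3) + C(6,2)·C(11,2) + C(6,3)·C(11,1) + C(6,4)·C(11,0) = 990 + 825 + 220 + 15 = 2050.
Probability = 2050/2380 = 205/238.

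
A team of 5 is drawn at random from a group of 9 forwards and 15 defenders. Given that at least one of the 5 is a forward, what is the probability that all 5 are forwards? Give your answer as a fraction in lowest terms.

2/627

Work in counts. Selections with at least one forward: C(24,5) − C(15,5) = 42504 − 3003 = 39501.
Of those, selections where all 5 are forwards: C(9,5) = 126.
Conditional probability = 126/39501 = 2/627.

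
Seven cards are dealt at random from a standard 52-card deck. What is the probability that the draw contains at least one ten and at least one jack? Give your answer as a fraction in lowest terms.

There are C(52,7) = 133784560 possible draws.
By inclusion-exclusion on the complements, draws missing all tens or all jacks: C(48,7) + C(48,7) − C(44,7) = 73629072 + 73629072 − 38320568 = 108937576.
So draws with at least one of each: 133784560 − 108937576 = 24846984, probability 24846984/133784560 = 3105873/16723070.

3105873/16723070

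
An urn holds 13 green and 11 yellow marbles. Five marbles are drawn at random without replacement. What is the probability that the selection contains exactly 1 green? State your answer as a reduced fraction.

The sample space is all 5-subsets of the 24: C(24,5) = 42504.
Selections with exactly 1 green: choose 1 of the 13 green and 4 of the 11 yellow, C(13,1)·C(11,4) = 13·330 = 4290.
Probability = 4290/42504 = 65/644.

65/644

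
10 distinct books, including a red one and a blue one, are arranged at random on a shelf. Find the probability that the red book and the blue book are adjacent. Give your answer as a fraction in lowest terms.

1/5

There are 10! = 3628800 arrangements.
Treat the red book and the blue book as a block: 9! arrangements of the blocks × 2 orders within the block = 2·362880 = 725760.
Probability = 725760/3628800 = 1/5.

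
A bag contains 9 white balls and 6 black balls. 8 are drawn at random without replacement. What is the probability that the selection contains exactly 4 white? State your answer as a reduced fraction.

42/143

There are C(15,8) = 6435 ways to choose 8 from 15.
Selections with exactly 4 white: choose 4 of the 9 white and 4 of the 6 black, C(9,4)·C(6,4) = 126·15 = 1890.
Probability = 1890/6435 = 42/143.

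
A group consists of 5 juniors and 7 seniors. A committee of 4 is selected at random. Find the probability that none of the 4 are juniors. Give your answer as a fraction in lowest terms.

7/99

There are C(12,4) = 495 possible selections.
Selections with no juniors (all seniors): C(7,4) = 35.
Probability = 35/495 = 7/99.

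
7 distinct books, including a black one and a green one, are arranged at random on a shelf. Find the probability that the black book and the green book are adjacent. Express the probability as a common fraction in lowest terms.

2/7

There are 7! = 5040 arrangements.
Treat the black book and the green book as a block: 6! arrangements of the blocks × 2 orders within the block = 2·720 = 1440.
Probability = 1440/5040 = 2/7.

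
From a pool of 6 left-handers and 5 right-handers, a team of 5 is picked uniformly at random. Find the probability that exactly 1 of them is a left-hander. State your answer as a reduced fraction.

Total number of selections: C(11,5) = 462.
Selections with exactly 1 left-hander: choose 1 of the 6 left-handers and 4 of the 5 right-handers, C(6,1)·C(5,4) = 6·5 = 30.
Probability = 30/462 = 5/77.

5/77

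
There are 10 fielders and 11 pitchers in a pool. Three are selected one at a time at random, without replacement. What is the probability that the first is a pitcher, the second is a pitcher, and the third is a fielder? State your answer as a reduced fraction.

Multiply the conditional probabilities at each draw: 11/21 · 10/20 · 10/19 = 1100/7980 = 55/399.

55/399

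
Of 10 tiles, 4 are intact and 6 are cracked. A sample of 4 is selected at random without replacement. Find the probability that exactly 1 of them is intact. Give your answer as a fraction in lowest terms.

8/21

Total number of selections: C(10,4) = 210.
Selections with exactly 1 intact: choose 1 of the 4 intact and 3 of the 6 cracked, C(4,1)·C(6,3) = 4·20 = 80.
Probability = 80/210 = 8/21.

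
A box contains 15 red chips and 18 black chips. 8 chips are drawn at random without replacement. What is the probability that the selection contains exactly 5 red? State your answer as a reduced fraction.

Total number of selections: C(33,8) = 13884156.
Selections with exactly 5 red: choose 5 of the 15 red and 3 of the 18 black, C(15,5)·C(18,3) = 3003·816 = 2450448.
Probability = 2450448/13884156 = 476/2697.

476/2697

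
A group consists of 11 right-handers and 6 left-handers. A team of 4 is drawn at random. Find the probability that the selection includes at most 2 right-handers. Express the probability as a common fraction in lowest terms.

There are C(17,4) = 2380 ways to choose the 4.
Favorable selections (at most 2 right-handers): C(11,0)·C(6,4) + C(11,1)·C(6,3) + C(11,2)·C(6,2) = 15 + 220 + 825 = 1060.
Probability = 1060/2380 = 53/119.

53/119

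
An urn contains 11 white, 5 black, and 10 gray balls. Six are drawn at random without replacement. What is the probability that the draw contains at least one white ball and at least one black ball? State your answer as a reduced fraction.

171/230

There are C(26,6) = 230230 possible draws.
By inclusion-exclusion on the complements, draws missing all white or all black: C(15,6) + C(21,6) − C(10,6) = 5005 + 54264 − 210 = 59059.
So draws with at least one of each: 230230 − 59059 = 171171, probability 171171/230230 = 171/230.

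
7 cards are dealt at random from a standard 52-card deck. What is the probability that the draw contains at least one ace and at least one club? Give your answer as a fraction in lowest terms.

There are C(52,7) = 133784560 possible draws.
By inclusion-exclusion on the complements, draws missing all aces or all clubs: C(48,7) + C(39,7) − C(36,7) = 73629072 + 15380937 − 8347680 = 80662329.
So draws with at least one of each: 133784560 − 80662329 = 53122231, probability 53122231/133784560.

53122231/133784560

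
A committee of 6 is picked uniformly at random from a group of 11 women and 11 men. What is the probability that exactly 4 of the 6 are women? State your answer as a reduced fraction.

550/2261

Total number of selections: C(22,6) = 74613.
Selections with exactly 4 women: choose 4 of the 11 women and 2 of the 11 men, C(11,4)·C(11,2) = 330·55 = 18150.
Probability = 18150/74613 = 550/2261.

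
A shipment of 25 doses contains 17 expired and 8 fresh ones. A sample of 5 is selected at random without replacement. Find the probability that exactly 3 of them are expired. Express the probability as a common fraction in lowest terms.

272/759

The sample space is all 5-subsets of the 25: C(25,5) = 53130.
Selections with exactly 3 expired: choose 3 of the 17 expired and 2 of the 8 fresh, C(17,3)·C(8,2) = 680·28 = 19040.
Probability = 19040/53130 = 272/759.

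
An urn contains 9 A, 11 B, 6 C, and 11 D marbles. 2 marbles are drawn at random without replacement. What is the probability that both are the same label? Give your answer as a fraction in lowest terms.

161/666

There are C(37,2) = 666 ways to draw 2 marbles.
All same label: C(9,2) + C(11,2) + C(6,2) + C(11,2) = 36 + 55 + 15 + 55 = 161.
Probability = 161/666.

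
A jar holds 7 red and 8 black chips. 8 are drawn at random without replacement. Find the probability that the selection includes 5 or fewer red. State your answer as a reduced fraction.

2077/2145

Total selections: C(15,8) = 6435.
Count the complement (more than 5 red): C(7,6)·C(8,2) + C(7,7)·C(8,1) = 196 + 8 = 204.
Probability = 1 − 204/6435 = 6231/6435 = 2077/2145.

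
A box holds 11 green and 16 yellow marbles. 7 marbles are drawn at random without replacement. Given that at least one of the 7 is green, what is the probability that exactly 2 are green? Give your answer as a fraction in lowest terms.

Work in counts. Selections with at least one green: C(27,7) − C(16,7) = 888030 − 11440 = 876590.
Of those, selections where exactly 2 are green: C(11,2)·C(16,5) = 55·4368 = 240240.
Conditional probability = 240240/876590 = 168/613.

168/613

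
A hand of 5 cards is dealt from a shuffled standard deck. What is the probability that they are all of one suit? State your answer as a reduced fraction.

33/16660

There are C(52,5) = 2598960 possible 5-card hands.
Hands of one suit: 4 suits × C(13,5) = 4·1287 = 5148.
Probability = 5148/2598960 = 33/16660.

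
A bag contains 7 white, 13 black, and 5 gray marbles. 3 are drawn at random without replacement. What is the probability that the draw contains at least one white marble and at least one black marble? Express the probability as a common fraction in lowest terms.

There are C(25,3) = 2300 possible draws.
By inclusion-exclusion on the complements, draws missing all white or all black: C(18,3) + C(12,3) − C(5,3) = 816 + 220 − 10 = 1026.
So draws with at least one of each: 2300 − 1026 = 1274, probability 1274/2300 = 637/1150.

637/1150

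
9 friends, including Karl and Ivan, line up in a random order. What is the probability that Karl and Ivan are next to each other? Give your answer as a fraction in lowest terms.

2/9

There are 9! = 362880 arrangements.
Treat Karl and Ivan as a block: 8! arrangements of the blocks × 2 orders within the block = 2·40320 = 80640.
Probability = 80640/362880 = 2/9.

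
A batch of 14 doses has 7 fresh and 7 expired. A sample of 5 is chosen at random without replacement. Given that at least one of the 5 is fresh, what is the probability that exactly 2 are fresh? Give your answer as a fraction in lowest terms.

Work in counts. Selections with at least one fresh: C(14,5) − C(7,5) = 2002 − 21 = 1981.
Of those, selections where exactly 2 are fresh: C(7,2)·C(7,3) = 21·35 = 735.
Conditional probability = 735/1981 = 105/283.

105/283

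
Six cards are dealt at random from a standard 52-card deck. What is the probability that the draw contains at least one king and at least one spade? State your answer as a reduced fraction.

There are C(52,6) = 20358520 possible draws.
By inclusion-exclusion on the complements, draws missing all kings or all spades: C(48,6) + C(39,6) − C(36,6) = 12271512 + 3262623 − 1947792 = 13586343.
So draws with at least one of each: 20358520 − 13586343 = 6772177, probability 6772177/20358520.

6772177/20358520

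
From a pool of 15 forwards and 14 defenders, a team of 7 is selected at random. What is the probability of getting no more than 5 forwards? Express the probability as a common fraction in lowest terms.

Total selections: C(29,7) = 1560780.
Count the complement (more than 5 forwards): C(15,6)·C(14,1) + C(15,7)·C(14,0) = 70070 + 6435 = 76505.
Probability = 1 − 76505/1560780 = 1484275/1560780 = 22835/24012.

22835/24012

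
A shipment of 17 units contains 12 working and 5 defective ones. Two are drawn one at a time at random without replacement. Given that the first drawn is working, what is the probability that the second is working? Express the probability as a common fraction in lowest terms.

11/16

After removing one working, 16 remain: 11 working and 5 defective.
So the probability the next is working is 11/16.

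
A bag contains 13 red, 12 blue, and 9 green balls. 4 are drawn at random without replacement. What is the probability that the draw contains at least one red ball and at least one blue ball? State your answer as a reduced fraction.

There are C(34,4) = 46376 possible draws.
By inclusion-exclusion on the complements, draws missing all red or all blue: C(21,4) + C(22,4) − C(9,4) = 5985 + 7315 − 126 = 13174.
So draws with at least one of each: 46376 − 13174 = 33202, probability 33202/46376 = 16601/23188.

16601/23188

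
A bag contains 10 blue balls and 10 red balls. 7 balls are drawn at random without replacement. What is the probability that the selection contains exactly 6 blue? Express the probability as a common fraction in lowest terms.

35/1292

Total number of selections: C(20,7) = 77520.
Selections with exactly 6 blue: choose 6 of the 10 blue and 1 of the 10 red, C(10,6)·C(10,1) = 210·10 = 2100.
Probability = 2100/77520 = 35/1292.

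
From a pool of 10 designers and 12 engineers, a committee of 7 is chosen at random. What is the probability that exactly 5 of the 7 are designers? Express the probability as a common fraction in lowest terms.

There are C(22,7) = 170544 ways to choose 7 from 22.
Selections with exactly 5 designers: choose 5 of the 10 designers and 2 of the 12 engineers, C(10,5)·C(12,2) = 252·66 = 16632.
Probability = 16632/170544 = 63/646.

63/646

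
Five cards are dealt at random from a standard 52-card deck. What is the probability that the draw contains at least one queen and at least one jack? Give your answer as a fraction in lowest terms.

6509/64974

There are C(52,5) = 2598960 possible draws.
By inclusion-exclusion on the complements, draws missing all queens or all jacks: C(48,5) + C(48,5) − C(44,5) = 1712304 + 1712304 − 1086008 = 2338600.
So draws with at least one of each: 2598960 − 2338600 = 260360, probability 260360/2598960 = 6509/64974.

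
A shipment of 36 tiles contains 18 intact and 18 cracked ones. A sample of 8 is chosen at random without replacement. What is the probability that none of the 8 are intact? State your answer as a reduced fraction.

13/8990

There are C(36,8) = 30260340 possible selections.
Selections with no intact (all cracked): C(18,8) = 43758.
Probability = 43758/30260340 = 13/8990.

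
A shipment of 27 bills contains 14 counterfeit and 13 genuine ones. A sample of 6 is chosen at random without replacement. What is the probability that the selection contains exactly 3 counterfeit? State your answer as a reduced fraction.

364/1035

There are C(27,6) = 296010 ways to choose 6 from 27.
Selections with exactly 3 counterfeit: choose 3 of the 14 counterfeit and 3 of the 13 genuine, C(14,3)·C(13,3) = 364·286 = 104104.
Probability = 104104/296010 = 364/1035.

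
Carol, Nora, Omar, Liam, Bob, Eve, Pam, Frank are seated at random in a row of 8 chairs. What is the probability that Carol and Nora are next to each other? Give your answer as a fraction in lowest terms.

There are 8! = 40320 arrangements.
Treat Carol and Nora as a block: 7! arrangements of the blocks × 2 orders within the block = 2·5040 = 10080.
Probability = 10080/40320 = 1/4.

1/4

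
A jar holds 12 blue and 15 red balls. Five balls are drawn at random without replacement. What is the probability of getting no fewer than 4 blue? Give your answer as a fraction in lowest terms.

There are C(27,5) = 80730 ways to choose the 5.
Favorable selections (no fewer than 4 blue): C(12,4)·C(15,1) + C(12,5)·C(15,0) = 7425 + 792 = 8217.
Probability = 8217/80730 = 913/8970.

913/8970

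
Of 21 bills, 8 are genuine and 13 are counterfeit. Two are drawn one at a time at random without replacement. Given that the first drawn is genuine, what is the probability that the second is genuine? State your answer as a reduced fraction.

After removing one genuine, 20 remain: 7 genuine and 13 counterfeit.
So the probability the next is genuine is 7/20.

7/20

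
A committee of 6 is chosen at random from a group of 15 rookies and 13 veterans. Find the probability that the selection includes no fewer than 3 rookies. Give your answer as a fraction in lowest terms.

257/345

Total selections: C(28,6) = 376740.
Favorable selections (no fewer than 3 rookies): C(15,3)·C(13,3) + C(15,4)·C(13,2) + C(15,5)·C(13,1) + C(15,6)·C(13,0) = 130130 + 106470 + 39039 + 5005 = 280644.
Probability = 280644/376740 = 257/345.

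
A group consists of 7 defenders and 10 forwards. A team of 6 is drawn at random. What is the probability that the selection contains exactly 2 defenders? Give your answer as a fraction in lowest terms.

There are C(17,6) = 12376 ways to choose 6 from 17.
Selections with exactly 2 defenders: choose 2 of the 7 defenders and 4 of the 10 forwards, C(7,2)·C(10,4) = 21·210 = 4410.
Probability = 4410/12376 = 315/884.

315/884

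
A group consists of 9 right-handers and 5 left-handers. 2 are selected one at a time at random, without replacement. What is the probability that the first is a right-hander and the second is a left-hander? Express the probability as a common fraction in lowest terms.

Multiply the conditional probabilities at each draw: 9/14 · 5/13 = 45/182.

45/182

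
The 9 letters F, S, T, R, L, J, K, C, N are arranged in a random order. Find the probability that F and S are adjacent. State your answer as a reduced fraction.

There are 9! = 362880 arrangements.
Treat F and S as a block: 8! arrangements of the blocks × 2 orders within the block = 2·40320 = 80640.
Probability = 80640/362880 = 2/9.

2/9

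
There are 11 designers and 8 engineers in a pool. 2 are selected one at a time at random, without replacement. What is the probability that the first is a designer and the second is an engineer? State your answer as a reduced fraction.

44/171

Multiply the conditional probabilities at each draw: 11/19 · 8/18 = 88/342 = 44/171.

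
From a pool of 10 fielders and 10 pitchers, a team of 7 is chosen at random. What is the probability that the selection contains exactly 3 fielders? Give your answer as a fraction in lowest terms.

105/323

Total number of selections: C(20,7) = 77520.
Selections with exactly 3 fielders: choose 3 of the 10 fielders and 4 of the 10 pitchers, C(10,3)·C(10,4) = 120·210 = 25200.
Probability = 25200/77520 = 105/323.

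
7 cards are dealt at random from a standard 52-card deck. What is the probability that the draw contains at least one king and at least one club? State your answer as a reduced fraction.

53122231/133784560

There are C(52,7) = 133784560 possible draws.
By inclusion-exclusion on the complements, draws missing all kings or all clubs: C(48,7) + C(39,7) − C(36,7) = 73629072 + 15380937 − 8347680 = 80662329.
So draws with at least one of each: 133784560 − 80662329 = 53122231, probability 53122231/133784560.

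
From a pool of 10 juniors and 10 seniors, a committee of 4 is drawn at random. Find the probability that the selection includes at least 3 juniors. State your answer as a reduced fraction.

94/323

Total selections: C(20,4) = 4845.
Favorable selections (at least 3 juniors): C(10,3)·C(10,1) + C(10,4)·C(10,0) = 1200 + 210 = 1410.
Probability = 1410/4845 = 94/323.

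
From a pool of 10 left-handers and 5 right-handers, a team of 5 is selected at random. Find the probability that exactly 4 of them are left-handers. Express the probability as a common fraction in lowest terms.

The sample space is all 5-subsets of the 15: C(15,5) = 3003.
Selections with exactly 4 left-handers: choose 4 of the 10 left-handers and 1 of the 5 right-handers, C(10,4)·C(5,1) = 210·5 = 1050.
Probability = 1050/3003 = 50/143.

50/143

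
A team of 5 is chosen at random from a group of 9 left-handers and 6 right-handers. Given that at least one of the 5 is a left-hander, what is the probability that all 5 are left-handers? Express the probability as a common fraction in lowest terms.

Work in counts. Selections with at least one left-hander: C(15,5) − C(6,5) = 3003 − 6 = 2997.
Of those, selections where all 5 are left-handers: C(9,5) = 126.
Conditional probability = 126/2997 = 14/333.

14/333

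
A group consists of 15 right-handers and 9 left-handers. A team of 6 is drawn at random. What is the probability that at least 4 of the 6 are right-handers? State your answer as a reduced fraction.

2899/4807

There are C(24,6) = 134596 ways to choose the 6.
Favorable selections (at least 4 right-handers): C(15,4)·C(9,2) + C(15,5)·C(9,1) + C(15,6)·C(9,0) = 49140 + 27027 + 5005 = 81172.
Probability = 81172/134596 = 2899/4807.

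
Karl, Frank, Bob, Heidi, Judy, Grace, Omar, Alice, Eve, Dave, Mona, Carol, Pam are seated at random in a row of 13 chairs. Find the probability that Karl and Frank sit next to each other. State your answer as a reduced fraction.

There are 13! = 6227020800 arrangements.
Treat Karl and Frank as a block: 12! arrangements of the blocks × 2 orders within the block = 2·479001600 = 958003200.
Probability = 958003200/6227020800 = 2/13.

2/13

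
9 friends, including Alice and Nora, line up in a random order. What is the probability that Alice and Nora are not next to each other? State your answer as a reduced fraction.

There are 9! = 362880 arrangements.
Arrangements with Alice and Nora adjacent: 2·8! = 80640.
So not adjacent: 362880 − 80640 = 282240, probability 282240/362880 = 7/9.

7/9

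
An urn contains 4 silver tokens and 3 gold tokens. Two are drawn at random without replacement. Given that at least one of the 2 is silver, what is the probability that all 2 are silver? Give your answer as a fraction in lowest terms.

Work in counts. Selections with at least one silver: C(7,2) − C(3,2) = 21 − 3 = 18.
Of those, selections where all 2 are silver: C(4,2) = 6.
Conditional probability = 6/18 = 1/3.

1/3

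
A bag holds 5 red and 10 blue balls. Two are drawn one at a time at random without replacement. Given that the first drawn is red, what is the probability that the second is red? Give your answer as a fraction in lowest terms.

After removing one red, 14 remain: 4 red and 10 blue.
So the probability the next is red is 4/14 = 2/7.

2/7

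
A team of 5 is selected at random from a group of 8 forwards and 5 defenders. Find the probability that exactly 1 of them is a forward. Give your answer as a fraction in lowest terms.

40/1287

The sample space is all 5-subsets of the 13: C(13,5) = 1287.
Selections with exactly 1 forward: choose 1 of the 8 forwards and 4 of the 5 defenders, C(8,1)·C(5,4) = 8·5 = 40.
Probability = 40/1287.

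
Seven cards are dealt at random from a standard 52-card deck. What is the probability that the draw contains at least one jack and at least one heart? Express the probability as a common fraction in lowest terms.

53122231/133784560

There are C(52,7) = 133784560 possible draws.
By inclusion-exclusion on the complements, draws missing all jacks or all hearts: C(48,7) + C(39,7) − C(36,7) = 73629072 + 15380937 − 8347680 = 80662329.
So draws with at least one of each: 133784560 − 80662329 = 53122231, probability 53122231/133784560.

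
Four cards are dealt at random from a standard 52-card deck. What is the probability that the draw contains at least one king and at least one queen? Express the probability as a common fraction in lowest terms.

1332/20825

There are C(52,4) = 270725 possible draws.
By inclusion-exclusion on the complements, draws missing all kings or all queens: C(48,4) + C(48,4) − C(44,4) = 194580 + 194580 − 135751 = 253409.
So draws with at least one of each: 270725 − 253409 = 17316, probability 17316/270725 = 1332/20825.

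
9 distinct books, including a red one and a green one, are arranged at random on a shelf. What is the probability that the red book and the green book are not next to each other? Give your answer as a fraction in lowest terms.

There are 9! = 362880 arrangements.
Arrangements with the red book and the green book adjacent: 2·8! = 80640.
So not adjacent: 362880 − 80640 = 282240, probability 282240/362880 = 7/9.

7/9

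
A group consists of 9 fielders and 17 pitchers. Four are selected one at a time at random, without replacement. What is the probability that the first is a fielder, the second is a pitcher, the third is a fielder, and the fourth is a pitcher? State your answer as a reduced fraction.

Multiply the conditional probabilities at each draw: 9/26 · 17/25 · 8/24 · 16/23 = 19584/358800 = 408/7475.

408/7475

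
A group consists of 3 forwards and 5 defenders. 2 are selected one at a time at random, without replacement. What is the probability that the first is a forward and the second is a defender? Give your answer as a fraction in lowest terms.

Multiply the conditional probabilities at each draw: 3/8 · 5/7 = 15/56.

15/56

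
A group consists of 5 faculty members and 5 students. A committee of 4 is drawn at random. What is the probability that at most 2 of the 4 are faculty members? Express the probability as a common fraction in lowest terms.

There are C(10,4) = 210 ways to choose the 4.
Count the complement (more than 2 faculty members): C(5,3)·C(5,1) + C(5,4)·C(5,0) = 50 + 5 = 55.
Probability = 1 − 55/210 = 155/210 = 31/42.

31/42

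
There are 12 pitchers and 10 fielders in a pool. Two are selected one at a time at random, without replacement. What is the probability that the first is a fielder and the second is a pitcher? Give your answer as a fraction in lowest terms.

Multiply the conditional probabilities at each draw: 10/22 · 12/21 = 120/462 = 20/77.

20/77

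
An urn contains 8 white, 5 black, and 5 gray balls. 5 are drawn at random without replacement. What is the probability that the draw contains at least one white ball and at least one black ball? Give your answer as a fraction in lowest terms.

3515/4284

There are C(18,5) = 8568 possible draws.
By inclusion-exclusion on the complements, draws missing all white or all black: C(10,5) + C(13,5) − C(5,5) = 252 + 1287 − 1 = 1538.
So draws with at least one of each: 8568 − 1538 = 7030, probability 7030/8568 = 3515/4284.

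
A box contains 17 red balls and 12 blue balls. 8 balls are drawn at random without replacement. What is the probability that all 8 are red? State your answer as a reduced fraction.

There are C(29,8) = 4292145 possible selections.
Selections with all red: C(17,8) = 24310.
Probability = 24310/4292145 = 34/6003.

34/6003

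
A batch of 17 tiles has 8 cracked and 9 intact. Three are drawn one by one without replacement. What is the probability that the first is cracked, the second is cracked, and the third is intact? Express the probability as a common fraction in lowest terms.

Multiply the conditional probabilities at each draw: 8/17 · 7/16 · 9/15 = 504/4080 = 21/170.

21/170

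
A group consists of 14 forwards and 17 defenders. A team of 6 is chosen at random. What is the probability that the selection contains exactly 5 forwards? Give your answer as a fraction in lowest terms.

374/8091

There are C(31,6) = 736281 ways to choose 6 from 31.
Selections with exactly 5 forwards: choose 5 of the 14 forwards and 1 of the 17 defenders, C(14,5)·C(17,1) = 2002·17 = 34034.
Probability = 34034/736281 = 374/8091.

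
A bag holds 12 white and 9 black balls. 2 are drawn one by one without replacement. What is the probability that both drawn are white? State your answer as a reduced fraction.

11/35

Multiply the conditional probabilities at each draw: 12/21 · 11/20 = 132/420 = 11/35.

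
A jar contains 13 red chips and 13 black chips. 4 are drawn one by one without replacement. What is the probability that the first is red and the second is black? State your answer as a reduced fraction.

Multiply the conditional probabilities at each draw: 13/26 · 13/25 = 169/650 = 13/50.

13/50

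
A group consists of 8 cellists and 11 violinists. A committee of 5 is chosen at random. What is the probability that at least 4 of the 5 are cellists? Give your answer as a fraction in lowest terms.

413/5814

There are C(19,5) = 11628 ways to choose the 5.
Favorable selections (at least 4 cellists): C(8,4)·C(11,1) + C(8,5)·C(11,0) = 770 + 56 = 826.
Probability = 826/11628 = 413/5814.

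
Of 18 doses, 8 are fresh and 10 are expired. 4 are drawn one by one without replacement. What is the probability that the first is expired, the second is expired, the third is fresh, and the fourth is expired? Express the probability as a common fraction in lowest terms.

Multiply the conditional probabilities at each draw: 10/18 · 9/17 · 8/16 · 8/15 = 5760/73440 = 4/51.

4/51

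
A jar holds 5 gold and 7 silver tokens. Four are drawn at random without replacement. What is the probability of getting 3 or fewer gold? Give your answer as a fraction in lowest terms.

Total selections: C(12,4) = 495.
The complement is exactly 4 gold: C(5,4)·C(7,0) = 5.
Probability = 1 − 5/495 = 490/495 = 98/99.

98/99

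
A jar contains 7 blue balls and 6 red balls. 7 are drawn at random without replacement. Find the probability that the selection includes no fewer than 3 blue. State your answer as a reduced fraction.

1583/1716

Total selections: C(13,7) = 1716.
Count the complement (fewer than 3 blue): C(7,1)·C(6,6) + C(7,2)·C(6,5) = 7 + 126 = 133.
Probability = 1 − 133/1716 = 1583/1716.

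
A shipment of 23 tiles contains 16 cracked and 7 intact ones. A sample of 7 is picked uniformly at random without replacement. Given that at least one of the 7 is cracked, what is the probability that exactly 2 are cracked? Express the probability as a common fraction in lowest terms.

Work in counts. Selections with at least one cracked: C(23,7) − C(7,7) = 245157 − 1 = 245156.
Of those, selections where exactly 2 are cracked: C(16,2)·C(7,5) = 120·21 = 2520.
Conditional probability = 2520/245156 = 630/61289.

630/61289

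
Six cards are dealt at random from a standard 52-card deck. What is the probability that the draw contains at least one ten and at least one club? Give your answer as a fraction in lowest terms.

There are C(52,6) = 20358520 possible draws.
By inclusion-exclusion on the complements, draws missing all tens or all clubs: C(48,6) + C(39,6) − C(36,6) = 12271512 + 3262623 − 1947792 = 13586343.
So draws with at least one of each: 20358520 − 13586343 = 6772177, probability 6772177/20358520.

6772177/20358520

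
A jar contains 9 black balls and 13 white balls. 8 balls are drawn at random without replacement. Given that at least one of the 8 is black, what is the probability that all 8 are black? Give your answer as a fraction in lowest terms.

Work in counts. Selections with at least one black: C(22,8) − C(13,8) = 319770 − 1287 = 318483.
Of those, selections where all 8 are black: C(9,8) = 9.
Conditional probability = 9/318483 = 1/35387.

1/35387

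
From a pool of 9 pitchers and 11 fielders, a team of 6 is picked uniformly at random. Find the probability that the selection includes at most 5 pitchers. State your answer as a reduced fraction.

3223/3230

There are C(20,6) = 38760 ways to choose the 6.
The complement is exactly 6 pitchers: C(9,6)·C(11,0) = 84.
Probability = 1 − 84/38760 = 38676/38760 = 3223/3230.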